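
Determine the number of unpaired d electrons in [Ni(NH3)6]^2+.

Ligand charges: ammonia is neutral. With an overall charge of +2 the nickel centre must be in the +2 oxidation state.
Ni sits in group 10, so the d-electron count is 10 − 2 = 8.
In an octahedral field the d⁸ configuration is t₂g⁶e_g² (only one arrangement possible), giving 2 unpaired electrons.

2 unpaired electrons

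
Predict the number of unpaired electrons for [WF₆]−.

1

Each fluoride is −1; balancing the −1 overall charge requires W(V).
Group 6 minus oxidation state 5 gives a d¹ configuration.
In an octahedral field the d¹ configuration is t₂g¹e_g⁰ (only one arrangement possible), giving 1 unpaired electron.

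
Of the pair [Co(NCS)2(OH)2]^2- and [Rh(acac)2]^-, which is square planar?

For [Co(NCS)2(OH)2]^2-: Summing ligand charges against the −2 overall charge gives an oxidation state of +2 for cobalt. Co sits in group 9, so the d-electron count is 9 − 2 = 7. For a high-spin 3d d⁷ ion with weak-field ligands the small Δₜ gives little square-planar CFSE advantage, so four ligands adopt the sterically favoured tetrahedral geometry. → tetrahedral.
For [Rh(acac)2]^-: Ligand charges: each acetylacetonate is −1. With an overall charge of −1 the rhodium centre must be in the +1 oxidation state. Group 9 minus oxidation state 1 gives a d⁸ configuration. A 4d d⁸ ion has a large crystal-field splitting; square planar leaves the high-energy d_{x²−y²} orbital empty and maximises CFSE. → square planar.

[Rh(acac)2]^-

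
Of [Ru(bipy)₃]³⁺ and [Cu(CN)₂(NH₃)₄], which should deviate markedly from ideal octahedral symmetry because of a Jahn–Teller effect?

[Cu(CN)₂(NH₃)₄]

[Ru(bipy)₃]³⁺: Ligand charges: 2,2′-bipyridine is neutral. With an overall charge of +3 the ruthenium centre must be in the +3 oxidation state. Group 8 minus oxidation state 3 gives a d⁵ configuration. A 4d ion has a large Δₒ and is invariably low-spin. The d⁵ configuration leaves the e_g set evenly filled (or empty) — no strong Jahn–Teller driving force.
[Cu(CN)₂(NH₃)₄]: Summing ligand charges against the 0 overall charge gives an oxidation state of +2 for copper. Cu sits in group 11, so the d-electron count is 11 − 2 = 9. The t₂g⁶e_g³ configuration has an unevenly filled e_g set; the Jahn–Teller theorem predicts a tetragonal distortion (typically axial elongation) to lift the degeneracy.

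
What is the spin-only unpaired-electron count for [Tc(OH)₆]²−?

Each hydroxide is −1; balancing the −2 overall charge requires Tc(IV).
Technetium is a group-7 element; Tc(IV) is therefore d³.
In an octahedral field the d³ configuration is t₂g³e_g⁰ (only one arrangement possible), giving 3 unpaired electrons.

3 unpaired electrons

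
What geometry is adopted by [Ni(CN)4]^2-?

square planar

Each cyanide is −1; balancing the −2 overall charge requires Ni(II).
Ni sits in group 10, so the d-electron count is 10 − 2 = 8.
With 4 monodentate ligands the coordination number is 4.
Cyanide is a strong-field ligand (high in the spectrochemical series).
A 3d d⁸ ion with strong-field ligands gains enough CFSE to favour square planar over tetrahedral.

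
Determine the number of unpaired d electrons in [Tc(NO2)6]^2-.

3 unpaired electrons

Ligand charges: each nitro (N-bound nitrite) is −1. With an overall charge of −2 the technetium centre must be in the +4 oxidation state.
Technetium is a group-7 element; Tc(IV) is therefore d³.
In an octahedral field the d³ configuration is t₂g³e_g⁰ (only one arrangement possible), giving 3 unpaired electrons.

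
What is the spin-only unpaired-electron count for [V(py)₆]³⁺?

Ligand charges: pyridine is neutral. With an overall charge of +3 the vanadium centre must be in the +3 oxidation state.
Vanadium is a group-5 element; V(III) is therefore d².
In an octahedral field the d² configuration is t₂g²e_g⁰ (only one arrangement possible), giving 2 unpaired electrons.

2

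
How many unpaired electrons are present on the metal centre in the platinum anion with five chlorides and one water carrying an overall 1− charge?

0

Ligand charges: each chloride is −1; water is neutral. With an overall charge of −1 the platinum centre must be in the +4 oxidation state.
Platinum is a group-10 element; Pt(IV) is therefore d⁶.
The spin state decides the count: a 5d ion has a large Δₒ and is invariably low-spin.
An octahedral low-spin d⁶ ion is t₂g⁶e_g⁰, giving 0 unpaired electrons.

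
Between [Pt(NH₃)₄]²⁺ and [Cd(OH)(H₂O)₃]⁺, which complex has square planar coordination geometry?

[Pt(NH₃)₄]²⁺

For [Pt(NH₃)₄]²⁺: Summing ligand charges against the +2 overall charge gives an oxidation state of +2 for platinum. Pt sits in group 10, so the d-electron count is 10 − 2 = 8. A 5d d⁸ ion has a large crystal-field splitting; square planar leaves the high-energy d_{x²−y²} orbital empty and maximises CFSE. → square planar.
For [Cd(OH)(H₂O)₃]⁺: Summing ligand charges against the +1 overall charge gives an oxidation state of +2 for cadmium. Cd sits in group 12, so the d-electron count is 12 − 2 = 10. A d¹⁰ ion has no crystal-field stabilisation preference between square planar and tetrahedral, so four ligands adopt the sterically favoured tetrahedral geometry. → tetrahedral.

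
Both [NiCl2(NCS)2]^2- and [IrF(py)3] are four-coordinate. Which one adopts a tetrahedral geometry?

For [NiCl2(NCS)2]^2-: Ligand charges: each chloride is −1; each isothiocyanate is −1. With an overall charge of −2 the nickel centre must be in the +2 oxidation state. Group 10 minus oxidation state 2 gives a d⁸ configuration. Chloride and isothiocyanate are weak-field ligands. With weak-field ligands the CFSE gain from square planar is small, so a 3d d⁸ ion takes the sterically preferred tetrahedral geometry. → tetrahedral.
For [IrF(py)3]: Each fluoride is −1; pyridine is neutral; balancing the 0 overall charge requires Ir(I). Iridium is a group-9 element; Ir(I) is therefore d⁸. A 5d d⁸ ion has a large crystal-field splitting; square planar leaves the high-energy d_{x²−y²} orbital empty and maximises CFSE. → square planar.

[NiCl2(NCS)2]^2-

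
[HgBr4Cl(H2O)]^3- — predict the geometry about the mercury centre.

Ligand charges: each bromide is −1; each chloride is −1; water is neutral. With an overall charge of −3 the mercury centre must be in the +2 oxidation state.
Group 12 minus oxidation state 2 gives a d¹⁰ configuration.
Coordination number: 6.
Six donors around a single metal centre give an octahedral coordination sphere.

octahedral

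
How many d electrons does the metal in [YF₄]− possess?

Each fluoride is −1; balancing the −1 overall charge requires Y(III).
Y sits in group 3, so the d-electron count is 3 − 3 = 0.

d⁰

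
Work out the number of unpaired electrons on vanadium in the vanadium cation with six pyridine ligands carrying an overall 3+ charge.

Summing ligand charges against the +3 overall charge gives an oxidation state of +3 for vanadium.
Vanadium is a group-5 element; V(III) is therefore d².
In an octahedral field the d² configuration is t₂g²e_g⁰ (only one arrangement possible), giving 2 unpaired electrons.

2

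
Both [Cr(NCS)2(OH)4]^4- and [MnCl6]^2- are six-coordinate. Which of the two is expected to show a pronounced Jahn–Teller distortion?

[Cr(NCS)2(OH)4]^4-

[Cr(NCS)2(OH)4]^4-: Each isothiocyanate is −1; each hydroxide is −1; balancing the −4 overall charge requires Cr(II). Chromium is a group-6 element; Cr(II) is therefore d⁴. Hydroxide and isothiocyanate are weak-field ligands for a first-row metal, so the complex is high-spin. The t₂g³e_g¹ (high-spin) configuration has an unevenly filled e_g set; the Jahn–Teller theorem predicts a tetragonal distortion (typically axial elongation) to lift the degeneracy.
[MnCl6]^2-: Summing ligand charges against the −2 overall charge gives an oxidation state of +4 for manganese. Mn sits in group 7, so the d-electron count is 7 − 4 = 3. The d³ configuration leaves the e_g set evenly filled (or empty) — no strong Jahn–Teller driving force.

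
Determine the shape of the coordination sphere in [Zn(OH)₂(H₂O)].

trigonal planar

Summing ligand charges against the 0 overall charge gives an oxidation state of +2 for zinc.
Zinc is a group-12 element; Zn(II) is therefore d¹⁰.
Coordination number: 3.
Three ligands around a d¹⁰ centre minimise repulsion in a trigonal-planar arrangement.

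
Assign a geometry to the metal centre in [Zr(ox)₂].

Ligand charges: each oxalate is −2. With an overall charge of 0 the zirconium centre must be in the +4 oxidation state.
Zr sits in group 4, so the d-electron count is 4 − 4 = 0.
Counting donor atoms: 2×oxalate (bidentate) → 4 donors. Coordination number = 4.
A d⁰ ion has no crystal-field stabilisation preference between square planar and tetrahedral, so four ligands adopt the sterically favoured tetrahedral geometry.

tetrahedral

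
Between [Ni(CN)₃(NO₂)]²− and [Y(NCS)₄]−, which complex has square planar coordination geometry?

[Ni(CN)₃(NO₂)]²−

For [Ni(CN)₃(NO₂)]²−: Each cyanide is −1; each nitro (N-bound nitrite) is −1; balancing the −2 overall charge requires Ni(II). Nickel is a group-10 element; Ni(II) is therefore d⁸. Cyanide and nitro (N-bound nitrite) are strong-field ligands (high in the spectrochemical series). A 3d d⁸ ion with strong-field ligands gains enough CFSE to favour square planar over tetrahedral. → square planar.
For [Y(NCS)₄]−: Each isothiocyanate is −1; balancing the −1 overall charge requires Y(III). Yttrium is a group-3 element; Y(III) is therefore d⁰. A d⁰ ion has no crystal-field stabilisation preference between square planar and tetrahedral, so four ligands adopt the sterically favoured tetrahedral geometry. → tetrahedral.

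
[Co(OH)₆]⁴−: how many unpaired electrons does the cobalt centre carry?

Each hydroxide is −1; balancing the −4 overall charge requires Co(II).
Cobalt is a group-9 element; Co(II) is therefore d⁷.
The spin state decides the count: Hydroxide is a weak-field ligand for a first-row metal, so the complex is high-spin.
An octahedral high-spin d⁷ ion is t₂g⁵e_g², giving 3 unpaired electrons.

3 unpaired electrons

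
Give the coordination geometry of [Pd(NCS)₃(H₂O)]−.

Ligand charges: each isothiocyanate is −1; water is neutral. With an overall charge of −1 the palladium centre must be in the +2 oxidation state.
Pd sits in group 10, so the d-electron count is 10 − 2 = 8.
With 4 monodentate ligands the coordination number is 4.
A 4d d⁸ ion has a large crystal-field splitting; square planar leaves the high-energy d_{x²−y²} orbital empty and maximises CFSE.

square planar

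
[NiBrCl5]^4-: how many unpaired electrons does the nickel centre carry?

Summing ligand charges against the −4 overall charge gives an oxidation state of +2 for nickel.
Group 10 minus oxidation state 2 gives a d⁸ configuration.
In an octahedral field the d⁸ configuration is t₂g⁶e_g² (only one arrangement possible), giving 2 unpaired electrons.

2 unpaired electrons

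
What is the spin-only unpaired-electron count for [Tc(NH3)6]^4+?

Ligand charges: ammonia is neutral. With an overall charge of +4 the technetium centre must be in the +4 oxidation state.
Tc sits in group 7, so the d-electron count is 7 − 4 = 3.
In an octahedral field the d³ configuration is t₂g³e_g⁰ (only one arrangement possible), giving 3 unpaired electrons.

3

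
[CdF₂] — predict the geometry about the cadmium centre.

linear

Each fluoride is −1; balancing the 0 overall charge requires Cd(II).
Group 12 minus oxidation state 2 gives a d¹⁰ configuration.
With 2 monodentate ligands the coordination number is 2.
A d¹⁰ ion with only two ligands adopts a linear arrangement (sp hybridisation; no CFSE preference).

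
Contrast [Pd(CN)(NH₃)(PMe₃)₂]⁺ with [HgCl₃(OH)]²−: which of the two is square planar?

For [Pd(CN)(NH₃)(PMe₃)₂]⁺: Summing ligand charges against the +1 overall charge gives an oxidation state of +2 for palladium. Group 10 minus oxidation state 2 gives a d⁸ configuration. A 4d d⁸ ion has a large crystal-field splitting; square planar leaves the high-energy d_{x²−y²} orbital empty and maximises CFSE. → square planar.
For [HgCl₃(OH)]²−: Ligand charges: each chloride is −1; each hydroxide is −1. With an overall charge of −2 the mercury centre must be in the +2 oxidation state. Group 12 minus oxidation state 2 gives a d¹⁰ configuration. A d¹⁰ ion has no crystal-field stabilisation preference between square planar and tetrahedral, so four ligands adopt the sterically favoured tetrahedral geometry. → tetrahedral.

[Pd(CN)(NH₃)(PMe₃)₂]⁺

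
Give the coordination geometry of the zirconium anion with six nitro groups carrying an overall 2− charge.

octahedral

Summing ligand charges against the −2 overall charge gives an oxidation state of +4 for zirconium.
Group 4 minus oxidation state 4 gives a d⁰ configuration.
Coordination number: 6.
Six donors around a single metal centre give an octahedral coordination sphere.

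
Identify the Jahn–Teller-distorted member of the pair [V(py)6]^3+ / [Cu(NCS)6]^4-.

[Cu(NCS)6]^4-

[V(py)6]^3+: Pyridine is neutral; balancing the +3 overall charge requires V(III). V sits in group 5, so the d-electron count is 5 − 3 = 2. The d² configuration leaves the e_g set evenly filled (or empty) — no strong Jahn–Teller driving force.
[Cu(NCS)6]^4-: Summing ligand charges against the −4 overall charge gives an oxidation state of +2 for copper. Cu sits in group 11, so the d-electron count is 11 − 2 = 9. The t₂g⁶e_g³ configuration has an unevenly filled e_g set; the Jahn–Teller theorem predicts a tetragonal distortion (typically axial elongation) to lift the degeneracy.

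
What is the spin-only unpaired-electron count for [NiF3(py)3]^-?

2 unpaired electrons

Each fluoride is −1; pyridine is neutral; balancing the −1 overall charge requires Ni(II).
Ni sits in group 10, so the d-electron count is 10 − 2 = 8.
In an octahedral field the d⁸ configuration is t₂g⁶e_g² (only one arrangement possible), giving 2 unpaired electrons.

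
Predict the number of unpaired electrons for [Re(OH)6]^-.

Each hydroxide is −1; balancing the −1 overall charge requires Re(V).
Re sits in group 7, so the d-electron count is 7 − 5 = 2.
In an octahedral field the d² configuration is t₂g²e_g⁰ (only one arrangement possible), giving 2 unpaired electrons.

2 unpaired electrons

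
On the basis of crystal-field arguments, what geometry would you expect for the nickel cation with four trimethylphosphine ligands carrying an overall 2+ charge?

Ligand charges: trimethylphosphine is neutral. With an overall charge of +2 the nickel centre must be in the +2 oxidation state.
Ni sits in group 10, so the d-electron count is 10 − 2 = 8.
Coordination number: 4.
Trimethylphosphine is a strong-field ligand (high in the spectrochemical series).
A 3d d⁸ ion with strong-field ligands gains enough CFSE to favour square planar over tetrahedral.

square planar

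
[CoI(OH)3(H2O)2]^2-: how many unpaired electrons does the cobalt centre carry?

3 unpaired electrons

Ligand charges: each iodide is −1; each hydroxide is −1; water is neutral. With an overall charge of −2 the cobalt centre must be in the +2 oxidation state.
Co sits in group 9, so the d-electron count is 9 − 2 = 7.
The spin state decides the count: Hydroxide and iodide are weak-field ligands for a first-row metal, so the complex is high-spin.
An octahedral high-spin d⁷ ion is t₂g⁵e_g², giving 3 unpaired electrons.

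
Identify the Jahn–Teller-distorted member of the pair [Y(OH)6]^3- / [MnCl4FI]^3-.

[MnCl4FI]^3-

[Y(OH)6]^3-: Ligand charges: each hydroxide is −1. With an overall charge of −3 the yttrium centre must be in the +3 oxidation state. Y sits in group 3, so the d-electron count is 3 − 3 = 0. The d⁰ configuration leaves the e_g set evenly filled (or empty) — no strong Jahn–Teller driving force.
[MnCl4FI]^3-: Each chloride is −1; each fluoride is −1; each iodide is −1; balancing the −3 overall charge requires Mn(III). Mn sits in group 7, so the d-electron count is 7 − 3 = 4. Chloride, fluoride, and iodide are weak-field ligands for a first-row metal, so the complex is high-spin. The t₂g³e_g¹ (high-spin) configuration has an unevenly filled e_g set; the Jahn–Teller theorem predicts a tetragonal distortion (typically axial elongation) to lift the degeneracy.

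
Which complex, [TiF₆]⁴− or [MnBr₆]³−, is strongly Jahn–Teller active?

[MnBr₆]³−

[TiF₆]⁴−: Ligand charges: each fluoride is −1. With an overall charge of −4 the titanium centre must be in the +2 oxidation state. Titanium is a group-4 element; Ti(II) is therefore d². The d² configuration leaves the e_g set evenly filled (or empty) — no strong Jahn–Teller driving force.
[MnBr₆]³−: Summing ligand charges against the −3 overall charge gives an oxidation state of +3 for manganese. Group 7 minus oxidation state 3 gives a d⁴ configuration. Bromide is a weak-field ligand for a first-row metal, so the complex is high-spin. The t₂g³e_g¹ (high-spin) configuration has an unevenly filled e_g set; the Jahn–Teller theorem predicts a tetragonal distortion (typically axial elongation) to lift the degeneracy.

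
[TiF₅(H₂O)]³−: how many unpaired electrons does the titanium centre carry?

Each fluoride is −1; water is neutral; balancing the −3 overall charge requires Ti(II).
Titanium is a group-4 element; Ti(II) is therefore d².
In an octahedral field the d² configuration is t₂g²e_g⁰ (only one arrangement possible), giving 2 unpaired electrons.

2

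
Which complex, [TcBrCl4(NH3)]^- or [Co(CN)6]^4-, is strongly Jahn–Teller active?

[Co(CN)6]^4-

[TcBrCl4(NH3)]^-: Summing ligand charges against the −1 overall charge gives an oxidation state of +4 for technetium. Technetium is a group-7 element; Tc(IV) is therefore d³. The d³ configuration leaves the e_g set evenly filled (or empty) — no strong Jahn–Teller driving force.
[Co(CN)6]^4-: Summing ligand charges against the −4 overall charge gives an oxidation state of +2 for cobalt. Cobalt is a group-9 element; Co(II) is therefore d⁷. Cyanide is a strong-field ligand (high in the spectrochemical series) for a first-row metal, so the complex is low-spin. The t₂g⁶e_g¹ (low-spin) configuration has an unevenly filled e_g set; the Jahn–Teller theorem predicts a tetragonal distortion (typically axial elongation) to lift the degeneracy.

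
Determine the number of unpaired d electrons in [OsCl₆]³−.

Each chloride is −1; balancing the −3 overall charge requires Os(III).
Os sits in group 8, so the d-electron count is 8 − 3 = 5.
The spin state decides the count: a 5d ion has a large Δₒ and is invariably low-spin.
An octahedral low-spin d⁵ ion is t₂g⁵e_g⁰, giving 1 unpaired electron.

1 unpaired electron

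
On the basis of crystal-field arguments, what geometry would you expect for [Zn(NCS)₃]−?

Summing ligand charges against the −1 overall charge gives an oxidation state of +2 for zinc.
Group 12 minus oxidation state 2 gives a d¹⁰ configuration.
With 3 monodentate ligands the coordination number is 3.
Three ligands around a d¹⁰ centre minimise repulsion in a trigonal-planar arrangement.

trigonal planar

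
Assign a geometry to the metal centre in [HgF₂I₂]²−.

tetrahedral

Ligand charges: each fluoride is −1; each iodide is −1. With an overall charge of −2 the mercury centre must be in the +2 oxidation state.
Mercury is a group-12 element; Hg(II) is therefore d¹⁰.
With 4 monodentate ligands the coordination number is 4.
A d¹⁰ ion has no crystal-field stabilisation preference between square planar and tetrahedral, so four ligands adopt the sterically favoured tetrahedral geometry.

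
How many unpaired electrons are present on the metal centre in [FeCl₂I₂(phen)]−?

Each chloride is −1; each iodide is −1; 1,10-phenanthroline is neutral; balancing the −1 overall charge requires Fe(III).
Fe sits in group 8, so the d-electron count is 8 − 3 = 5.
Counting donor atoms: 2×chloride (monodentate) → 2 donors; 2×iodide (monodentate) → 2 donors; 1×1,10-phenanthroline (bidentate) → 2 donors. Coordination number = 6.
The spin state decides the count: Chloride and iodide are weak-field ligands for a first-row metal, so the complex is high-spin.
An octahedral high-spin d⁵ ion is t₂g³e_g², giving 5 unpaired electrons.

5 unpaired electrons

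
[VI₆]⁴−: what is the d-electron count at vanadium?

Ligand charges: each iodide is −1. With an overall charge of −4 the vanadium centre must be in the +2 oxidation state.
V sits in group 5, so the d-electron count is 5 − 2 = 3.

d3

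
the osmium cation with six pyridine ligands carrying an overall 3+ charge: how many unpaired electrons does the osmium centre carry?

Summing ligand charges against the +3 overall charge gives an oxidation state of +3 for osmium.
Group 8 minus oxidation state 3 gives a d⁵ configuration.
The spin state decides the count: a 5d ion has a large Δₒ and is invariably low-spin.
An octahedral low-spin d⁵ ion is t₂g⁵e_g⁰, giving 1 unpaired electron.

1 unpaired electron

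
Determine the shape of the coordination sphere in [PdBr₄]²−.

Ligand charges: each bromide is −1. With an overall charge of −2 the palladium centre must be in the +2 oxidation state.
Group 10 minus oxidation state 2 gives a d⁸ configuration.
With 4 monodentate ligands the coordination number is 4.
A 4d d⁸ ion has a large crystal-field splitting; square planar leaves the high-energy d_{x²−y²} orbital empty and maximises CFSE.

square planar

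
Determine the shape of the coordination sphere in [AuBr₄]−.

Each bromide is −1; balancing the −1 overall charge requires Au(III).
Gold is a group-11 element; Au(III) is therefore d⁸.
With 4 monodentate ligands the coordination number is 4.
A 5d d⁸ ion has a large crystal-field splitting; square planar leaves the high-energy d_{x²−y²} orbital empty and maximises CFSE.

square planar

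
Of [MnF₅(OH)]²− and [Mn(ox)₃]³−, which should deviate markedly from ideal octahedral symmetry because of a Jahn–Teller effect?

[Mn(ox)₃]³−

[MnF₅(OH)]²−: Ligand charges: each fluoride is −1; each hydroxide is −1. With an overall charge of −2 the manganese centre must be in the +4 oxidation state. Mn sits in group 7, so the d-electron count is 7 − 4 = 3. The d³ configuration leaves the e_g set evenly filled (or empty) — no strong Jahn–Teller driving force.
[Mn(ox)₃]³−: Each oxalate is −2; balancing the −3 overall charge requires Mn(III). Mn sits in group 7, so the d-electron count is 7 − 3 = 4. Oxalate is a weak-field ligand for a first-row metal, so the complex is high-spin. The t₂g³e_g¹ (high-spin) configuration has an unevenly filled e_g set; the Jahn–Teller theorem predicts a tetragonal distortion (typically axial elongation) to lift the degeneracy.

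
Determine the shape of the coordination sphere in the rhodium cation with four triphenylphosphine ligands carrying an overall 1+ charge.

square planar

Triphenylphosphine is neutral; balancing the +1 overall charge requires Rh(I).
Group 9 minus oxidation state 1 gives a d⁸ configuration.
Coordination number: 4.
A 4d d⁸ ion has a large crystal-field splitting; square planar leaves the high-energy d_{x²−y²} orbital empty and maximises CFSE.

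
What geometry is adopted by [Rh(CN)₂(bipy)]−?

Ligand charges: each cyanide is −1; 2,2′-bipyridine is neutral. With an overall charge of −1 the rhodium centre must be in the +1 oxidation state.
Rh sits in group 9, so the d-electron count is 9 − 1 = 8.
Counting donor atoms: 2×cyanide (monodentate) → 2 donors; 1×2,2′-bipyridine (bidentate) → 2 donors. Coordination number = 4.
A 4d d⁸ ion has a large crystal-field splitting; square planar leaves the high-energy d_{x²−y²} orbital empty and maximises CFSE.

square planar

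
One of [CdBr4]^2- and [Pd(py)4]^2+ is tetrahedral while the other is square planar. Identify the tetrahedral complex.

For [CdBr4]^2-: Ligand charges: each bromide is −1. With an overall charge of −2 the cadmium centre must be in the +2 oxidation state. Cadmium is a group-12 element; Cd(II) is therefore d¹⁰. A d¹⁰ ion has no crystal-field stabilisation preference between square planar and tetrahedral, so four ligands adopt the sterically favoured tetrahedral geometry. → tetrahedral.
For [Pd(py)4]^2+: Ligand charges: pyridine is neutral. With an overall charge of +2 the palladium centre must be in the +2 oxidation state. Palladium is a group-10 element; Pd(II) is therefore d⁸. A 4d d⁸ ion has a large crystal-field splitting; square planar leaves the high-energy d_{x²−y²} orbital empty and maximises CFSE. → square planar.

[CdBr4]^2-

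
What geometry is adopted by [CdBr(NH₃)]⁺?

Each bromide is −1; ammonia is neutral; balancing the +1 overall charge requires Cd(II).
Group 12 minus oxidation state 2 gives a d¹⁰ configuration.
Coordination number: 2.
A d¹⁰ ion with only two ligands adopts a linear arrangement (sp hybridisation; no CFSE preference).

linear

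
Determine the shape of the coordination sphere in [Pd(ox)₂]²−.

Summing ligand charges against the −2 overall charge gives an oxidation state of +2 for palladium.
Group 10 minus oxidation state 2 gives a d⁸ configuration.
Counting donor atoms: 2×oxalate (bidentate) → 4 donors. Coordination number = 4.
A 4d d⁸ ion has a large crystal-field splitting; square planar leaves the high-energy d_{x²−y²} orbital empty and maximises CFSE.

square planar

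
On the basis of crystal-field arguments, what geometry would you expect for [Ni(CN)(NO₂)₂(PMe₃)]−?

Each cyanide is −1; each nitro (N-bound nitrite) is −1; trimethylphosphine is neutral; balancing the −1 overall charge requires Ni(II).
Group 10 minus oxidation state 2 gives a d⁸ configuration.
Coordination number: 4.
Cyanide, nitro (N-bound nitrite), and trimethylphosphine are strong-field ligands (high in the spectrochemical series).
A 3d d⁸ ion with strong-field ligands gains enough CFSE to favour square planar over tetrahedral.

square planar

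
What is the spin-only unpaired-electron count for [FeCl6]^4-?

Each chloride is −1; balancing the −4 overall charge requires Fe(II).
Fe sits in group 8, so the d-electron count is 8 − 2 = 6.
The spin state decides the count: Chloride is a weak-field ligand for a first-row metal, so the complex is high-spin.
An octahedral high-spin d⁶ ion is t₂g⁴e_g², giving 4 unpaired electrons.

4 unpaired electrons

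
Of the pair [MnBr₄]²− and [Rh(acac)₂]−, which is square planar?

[Rh(acac)₂]−

For [MnBr₄]²−: Ligand charges: each bromide is −1. With an overall charge of −2 the manganese centre must be in the +2 oxidation state. Mn sits in group 7, so the d-electron count is 7 − 2 = 5. A high-spin d⁵ ion has zero CFSE in either geometry, so four ligands adopt the sterically favoured tetrahedral geometry. → tetrahedral.
For [Rh(acac)₂]−: Summing ligand charges against the −1 overall charge gives an oxidation state of +1 for rhodium. Group 9 minus oxidation state 1 gives a d⁸ configuration. A 4d d⁸ ion has a large crystal-field splitting; square planar leaves the high-energy d_{x²−y²} orbital empty and maximises CFSE. → square planar.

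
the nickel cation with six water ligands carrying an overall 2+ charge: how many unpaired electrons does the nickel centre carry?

2 unpaired electrons

Water is neutral; balancing the +2 overall charge requires Ni(II).
Nickel is a group-10 element; Ni(II) is therefore d⁸.
In an octahedral field the d⁸ configuration is t₂g⁶e_g² (only one arrangement possible), giving 2 unpaired electrons.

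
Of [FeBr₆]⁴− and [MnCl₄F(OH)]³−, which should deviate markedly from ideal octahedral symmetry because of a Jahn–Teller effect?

[MnCl₄F(OH)]³−

[FeBr₆]⁴−: Summing ligand charges against the −4 overall charge gives an oxidation state of +2 for iron. Fe sits in group 8, so the d-electron count is 8 − 2 = 6. Bromide is a weak-field ligand for a first-row metal, so the complex is high-spin. The d⁶ configuration leaves the e_g set evenly filled (or empty) — no strong Jahn–Teller driving force.
[MnCl₄F(OH)]³−: Summing ligand charges against the −3 overall charge gives an oxidation state of +3 for manganese. Group 7 minus oxidation state 3 gives a d⁴ configuration. Chloride, fluoride, and hydroxide are weak-field ligands for a first-row metal, so the complex is high-spin. The t₂g³e_g¹ (high-spin) configuration has an unevenly filled e_g set; the Jahn–Teller theorem predicts a tetragonal distortion (typically axial elongation) to lift the degeneracy.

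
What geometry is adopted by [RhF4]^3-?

Ligand charges: each fluoride is −1. With an overall charge of −3 the rhodium centre must be in the +1 oxidation state.
Rhodium is a group-9 element; Rh(I) is therefore d⁸.
With 4 monodentate ligands the coordination number is 4.
A 4d d⁸ ion has a large crystal-field splitting; square planar leaves the high-energy d_{x²−y²} orbital empty and maximises CFSE.

square planar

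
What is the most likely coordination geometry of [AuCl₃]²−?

trigonal planar

Ligand charges: each chloride is −1. With an overall charge of −2 the gold centre must be in the +1 oxidation state.
Gold is a group-11 element; Au(I) is therefore d¹⁰.
Coordination number: 3.
Three ligands around a d¹⁰ centre minimise repulsion in a trigonal-planar arrangement.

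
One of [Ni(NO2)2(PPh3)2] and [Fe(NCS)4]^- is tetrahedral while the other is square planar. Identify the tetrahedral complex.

For [Ni(NO2)2(PPh3)2]: Summing ligand charges against the 0 overall charge gives an oxidation state of +2 for nickel. Nickel is a group-10 element; Ni(II) is therefore d⁸. Nitro (N-bound nitrite) and triphenylphosphine are strong-field ligands (high in the spectrochemical series). A 3d d⁸ ion with strong-field ligands gains enough CFSE to favour square planar over tetrahedral. → square planar.
For [Fe(NCS)4]^-: Ligand charges: each isothiocyanate is −1. With an overall charge of −1 the iron centre must be in the +3 oxidation state. Iron is a group-8 element; Fe(III) is therefore d⁵. A high-spin d⁵ ion has zero CFSE in either geometry, so four ligands adopt the sterically favoured tetrahedral geometry. → tetrahedral.

[Fe(NCS)4]^-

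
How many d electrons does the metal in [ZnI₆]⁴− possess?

d¹⁰

Each iodide is −1; balancing the −4 overall charge requires Zn(II).
Zn sits in group 12, so the d-electron count is 12 − 2 = 10.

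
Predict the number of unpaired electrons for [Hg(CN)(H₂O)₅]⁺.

Summing ligand charges against the +1 overall charge gives an oxidation state of +2 for mercury.
Mercury is a group-12 element; Hg(II) is therefore d¹⁰.
In an octahedral field the d¹⁰ configuration is t₂g⁶e_g⁴, giving 0 unpaired electrons.

0 unpaired electrons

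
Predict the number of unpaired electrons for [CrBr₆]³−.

Summing ligand charges against the −3 overall charge gives an oxidation state of +3 for chromium.
Cr sits in group 6, so the d-electron count is 6 − 3 = 3.
In an octahedral field the d³ configuration is t₂g³e_g⁰ (only one arrangement possible), giving 3 unpaired electrons.

3 unpaired electrons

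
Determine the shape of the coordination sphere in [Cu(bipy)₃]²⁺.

2,2′-bipyridine is neutral; balancing the +2 overall charge requires Cu(II).
Group 11 minus oxidation state 2 gives a d⁹ configuration.
Counting donor atoms: 3×2,2′-bipyridine (bidentate) → 6 donors. Coordination number = 6.
Six donors around a single metal centre give an octahedral coordination sphere.

octahedral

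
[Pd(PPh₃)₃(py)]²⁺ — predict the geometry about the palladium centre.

square planar

Ligand charges: triphenylphosphine is neutral; pyridine is neutral. With an overall charge of +2 the palladium centre must be in the +2 oxidation state.
Pd sits in group 10, so the d-electron count is 10 − 2 = 8.
Coordination number: 4.
A 4d d⁸ ion has a large crystal-field splitting; square planar leaves the high-energy d_{x²−y²} orbital empty and maximises CFSE.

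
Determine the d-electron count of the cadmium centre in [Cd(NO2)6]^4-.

Each nitro (N-bound nitrite) is −1; balancing the −4 overall charge requires Cd(II).
Cadmium is a group-12 element; Cd(II) is therefore d¹⁰.

d¹⁰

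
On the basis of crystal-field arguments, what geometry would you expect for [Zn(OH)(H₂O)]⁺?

Ligand charges: each hydroxide is −1; water is neutral. With an overall charge of +1 the zinc centre must be in the +2 oxidation state.
Zn sits in group 12, so the d-electron count is 12 − 2 = 10.
With 2 monodentate ligands the coordination number is 2.
A d¹⁰ ion with only two ligands adopts a linear arrangement (sp hybridisation; no CFSE preference).

linear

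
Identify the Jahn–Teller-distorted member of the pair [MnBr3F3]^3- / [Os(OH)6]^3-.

[MnBr3F3]^3-: Ligand charges: each bromide is −1; each fluoride is −1. With an overall charge of −3 the manganese centre must be in the +3 oxidation state. Group 7 minus oxidation state 3 gives a d⁴ configuration. Bromide and fluoride are weak-field ligands for a first-row metal, so the complex is high-spin. The t₂g³e_g¹ (high-spin) configuration has an unevenly filled e_g set; the Jahn–Teller theorem predicts a tetragonal distortion (typically axial elongation) to lift the degeneracy.
[Os(OH)6]^3-: Summing ligand charges against the −3 overall charge gives an oxidation state of +3 for osmium. Group 8 minus oxidation state 3 gives a d⁵ configuration. A 5d ion has a large Δₒ and is invariably low-spin. The d⁵ configuration leaves the e_g set evenly filled (or empty) — no strong Jahn–Teller driving force.

[MnBr3F3]^3-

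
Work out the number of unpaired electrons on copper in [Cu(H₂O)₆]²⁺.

Water is neutral; balancing the +2 overall charge requires Cu(II).
Group 11 minus oxidation state 2 gives a d⁹ configuration.
In an octahedral field the d⁹ configuration is t₂g⁶e_g³ (only one arrangement possible), giving 1 unpaired electron.

1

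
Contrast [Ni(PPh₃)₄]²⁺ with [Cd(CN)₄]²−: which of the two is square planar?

For [Ni(PPh₃)₄]²⁺: Triphenylphosphine is neutral; balancing the +2 overall charge requires Ni(II). Ni sits in group 10, so the d-electron count is 10 − 2 = 8. Triphenylphosphine is a strong-field ligand (high in the spectrochemical series). A 3d d⁸ ion with strong-field ligands gains enough CFSE to favour square planar over tetrahedral. → square planar.
For [Cd(CN)₄]²−: Ligand charges: each cyanide is −1. With an overall charge of −2 the cadmium centre must be in the +2 oxidation state. Cd sits in group 12, so the d-electron count is 12 − 2 = 10. A d¹⁰ ion has no crystal-field stabilisation preference between square planar and tetrahedral, so four ligands adopt the sterically favoured tetrahedral geometry. → tetrahedral.

[Ni(PPh₃)₄]²⁺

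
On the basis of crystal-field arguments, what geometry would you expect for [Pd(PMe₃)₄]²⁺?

square planar

Summing ligand charges against the +2 overall charge gives an oxidation state of +2 for palladium.
Group 10 minus oxidation state 2 gives a d⁸ configuration.
Coordination number: 4.
A 4d d⁸ ion has a large crystal-field splitting; square planar leaves the high-energy d_{x²−y²} orbital empty and maximises CFSE.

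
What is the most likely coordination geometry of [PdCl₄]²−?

square planar

Each chloride is −1; balancing the −2 overall charge requires Pd(II).
Pd sits in group 10, so the d-electron count is 10 − 2 = 8.
Coordination number: 4.
A 4d d⁸ ion has a large crystal-field splitting; square planar leaves the high-energy d_{x²−y²} orbital empty and maximises CFSE.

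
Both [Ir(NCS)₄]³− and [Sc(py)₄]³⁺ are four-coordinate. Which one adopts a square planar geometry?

For [Ir(NCS)₄]³−: Summing ligand charges against the −3 overall charge gives an oxidation state of +1 for iridium. Group 9 minus oxidation state 1 gives a d⁸ configuration. A 5d d⁸ ion has a large crystal-field splitting; square planar leaves the high-energy d_{x²−y²} orbital empty and maximises CFSE. → square planar.
For [Sc(py)₄]³⁺: Pyridine is neutral; balancing the +3 overall charge requires Sc(III). Scandium is a group-3 element; Sc(III) is therefore d⁰. A d⁰ ion has no crystal-field stabilisation preference between square planar and tetrahedral, so four ligands adopt the sterically favoured tetrahedral geometry. → tetrahedral.

[Ir(NCS)₄]³−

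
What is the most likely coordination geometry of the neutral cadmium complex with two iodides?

linear

Each iodide is −1; balancing the 0 overall charge requires Cd(II).
Group 12 minus oxidation state 2 gives a d¹⁰ configuration.
Coordination number: 2.
A d¹⁰ ion with only two ligands adopts a linear arrangement (sp hybridisation; no CFSE preference).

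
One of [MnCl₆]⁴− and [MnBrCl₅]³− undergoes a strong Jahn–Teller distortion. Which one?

[MnBrCl₅]³−

[MnCl₆]⁴−: Summing ligand charges against the −4 overall charge gives an oxidation state of +2 for manganese. Manganese is a group-7 element; Mn(II) is therefore d⁵. Chloride is a weak-field ligand for a first-row metal, so the complex is high-spin. The d⁵ configuration leaves the e_g set evenly filled (or empty) — no strong Jahn–Teller driving force.
[MnBrCl₅]³−: Each bromide is −1; each chloride is −1; balancing the −3 overall charge requires Mn(III). Group 7 minus oxidation state 3 gives a d⁴ configuration. Bromide and chloride are weak-field ligands for a first-row metal, so the complex is high-spin. The t₂g³e_g¹ (high-spin) configuration has an unevenly filled e_g set; the Jahn–Teller theorem predicts a tetragonal distortion (typically axial elongation) to lift the degeneracy.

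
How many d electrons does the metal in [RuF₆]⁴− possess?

Each fluoride is −1; balancing the −4 overall charge requires Ru(II).
Group 8 minus oxidation state 2 gives a d⁶ configuration.

d6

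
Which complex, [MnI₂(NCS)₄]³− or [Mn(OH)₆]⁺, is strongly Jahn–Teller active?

[MnI₂(NCS)₄]³−: Ligand charges: each iodide is −1; each isothiocyanate is −1. With an overall charge of −3 the manganese centre must be in the +3 oxidation state. Manganese is a group-7 element; Mn(III) is therefore d⁴. Iodide and isothiocyanate are weak-field ligands for a first-row metal, so the complex is high-spin. The t₂g³e_g¹ (high-spin) configuration has an unevenly filled e_g set; the Jahn–Teller theorem predicts a tetragonal distortion (typically axial elongation) to lift the degeneracy.
[Mn(OH)₆]⁺: Each hydroxide is −1; balancing the +1 overall charge requires Mn(VII). Mn sits in group 7, so the d-electron count is 7 − 7 = 0. The d⁰ configuration leaves the e_g set evenly filled (or empty) — no strong Jahn–Teller driving force.

[MnI₂(NCS)₄]³−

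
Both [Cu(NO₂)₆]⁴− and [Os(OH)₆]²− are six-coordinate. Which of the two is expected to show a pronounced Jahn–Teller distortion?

[Cu(NO₂)₆]⁴−: Ligand charges: each nitro (N-bound nitrite) is −1. With an overall charge of −4 the copper centre must be in the +2 oxidation state. Copper is a group-11 element; Cu(II) is therefore d⁹. The t₂g⁶e_g³ configuration has an unevenly filled e_g set; the Jahn–Teller theorem predicts a tetragonal distortion (typically axial elongation) to lift the degeneracy.
[Os(OH)₆]²−: Each hydroxide is −1; balancing the −2 overall charge requires Os(IV). Osmium is a group-8 element; Os(IV) is therefore d⁴. A 5d ion has a large Δₒ and is invariably low-spin. The d⁴ configuration leaves the e_g set evenly filled (or empty) — no strong Jahn–Teller driving force.

[Cu(NO₂)₆]⁴−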